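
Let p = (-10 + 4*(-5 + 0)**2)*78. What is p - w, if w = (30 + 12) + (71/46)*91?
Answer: 314527/46 ≈ 6837.5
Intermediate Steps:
p = 7020 (p = (-10 + 4*(-5)**2)*78 = (-10 + 4*25)*78 = (-10 + 100)*78 = 90*78 = 7020)
w = 8393/46 (w = 42 + (71*(1/46))*91 = 42 + (71/46)*91 = 42 + 6461/46 = 8393/46 ≈ 182.46)
p - w = 7020 - 1*8393/46 = 7020 - 8393/46 = 314527/46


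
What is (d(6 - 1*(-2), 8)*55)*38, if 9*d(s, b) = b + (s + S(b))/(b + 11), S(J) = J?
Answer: 6160/3 ≈ 2053.3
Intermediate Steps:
d(s, b) = b/9 + (b + s)/(9*(11 + b)) (d(s, b) = (b + (s + b)/(b + 11))/9 = (b + (b + s)/(11 + b))/9 = b/9 + (b + s)/(9*(11 + b)))
(d(6 - 1*(-2), 8)*55)*38 = ((((6 - 1*(-2)) + 8² + 12*8)/(9*(11 + 8)))*55)*38 = (((⅑)*((6 + 2) + 64 + 96)/19)*55)*38 = (((⅑)*(1/19)*(8 + 64 + 96))*55)*38 = (((⅑)*(1/19)*168)*55)*38 = ((56/57)*55)*38 = (3080/57)*38 = 6160/3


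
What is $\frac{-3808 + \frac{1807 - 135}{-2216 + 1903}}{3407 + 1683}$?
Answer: $- \frac{596788}{796585} \approx -0.74918$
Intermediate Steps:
$\frac{-3808 + \frac{1807 - 135}{-2216 + 1903}}{3407 + 1683} = \frac{-3808 + \frac{1672}{-313}}{5090} = \left(-3808 + 1672 \left(- \frac{1}{313}\right)\right) \frac{1}{5090} = \left(-3808 - \frac{1672}{313}\right) \frac{1}{5090} = \left(- \frac{1193576}{313}\right) \frac{1}{5090} = - \frac{596788}{796585}$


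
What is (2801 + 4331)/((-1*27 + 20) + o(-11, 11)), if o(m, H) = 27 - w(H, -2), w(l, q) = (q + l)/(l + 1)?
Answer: 28528/77 ≈ 370.49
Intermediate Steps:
w(l, q) = (l + q)/(1 + l)
o(m, H) = 27 - (-2 + H)/(1 + H) (o(m, H) = 27 - (H - 2)/(1 + H) = 27 - (-2 + H)/(1 + H))
(2801 + 4331)/((-1*27 + 20) + o(-11, 11)) = (2801 + 4331)/((-1*27 + 20) + (29 + 26*11)/(1 + 11)) = 7132/((-27 + 20) + (29 + 286)/12) = 7132/(-7 + (1/12)*315) = 7132/(-7 + 105/4) = 7132/(77/4) = 7132*(4/77) = 28528/77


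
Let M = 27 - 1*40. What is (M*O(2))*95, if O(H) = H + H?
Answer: -4940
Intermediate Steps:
M = -13 (M = 27 - 40 = -13)
O(H) = 2*H
(M*O(2))*95 = -26*2*95 = -13*4*95 = -52*95 = -4940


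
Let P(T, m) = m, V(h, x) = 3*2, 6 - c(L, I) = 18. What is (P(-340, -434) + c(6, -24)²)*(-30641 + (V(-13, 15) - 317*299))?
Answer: 36371220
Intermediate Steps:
c(L, I) = -12 (c(L, I) = 6 - 1*18 = 6 - 18 = -12)
V(h, x) = 6
(P(-340, -434) + c(6, -24)²)*(-30641 + (V(-13, 15) - 317*299)) = (-434 + (-12)²)*(-30641 + (6 - 317*299)) = (-434 + 144)*(-30641 + (6 - 94783)) = -290*(-30641 - 94777) = -290*(-125418) = 36371220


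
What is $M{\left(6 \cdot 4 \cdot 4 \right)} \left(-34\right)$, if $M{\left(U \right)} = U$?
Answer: $-3264$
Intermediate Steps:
$M{\left(6 \cdot 4 \cdot 4 \right)} \left(-34\right) = 6 \cdot 4 \cdot 4 \left(-34\right) = 24 \cdot 4 \left(-34\right) = 96 \left(-34\right) = -3264$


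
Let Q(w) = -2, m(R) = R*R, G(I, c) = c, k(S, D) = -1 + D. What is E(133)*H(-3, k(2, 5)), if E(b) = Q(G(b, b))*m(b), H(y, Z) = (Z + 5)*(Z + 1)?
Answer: -1592010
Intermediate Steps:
m(R) = R**2
H(y, Z) = (1 + Z)*(5 + Z) (H(y, Z) = (5 + Z)*(1 + Z) = (1 + Z)*(5 + Z))
E(b) = -2*b**2
E(133)*H(-3, k(2, 5)) = (-2*133**2)*(5 + (-1 + 5)**2 + 6*(-1 + 5)) = (-2*17689)*(5 + 4**2 + 6*4) = -35378*(5 + 16 + 24) = -35378*45 = -1592010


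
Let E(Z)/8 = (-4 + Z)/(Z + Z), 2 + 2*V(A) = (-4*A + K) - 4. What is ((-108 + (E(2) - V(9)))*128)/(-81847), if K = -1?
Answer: 11584/81847 ≈ 0.14153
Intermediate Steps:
V(A) = -7/2 - 2*A (V(A) = -1 + ((-4*A - 1) - 4)/2 = -1 + ((-1 - 4*A) - 4)/2 = -1 + (-5 - 4*A)/2 = -1 + (-5/2 - 2*A) = -7/2 - 2*A)
E(Z) = 4*(-4 + Z)/Z (E(Z) = 8*((-4 + Z)/(Z + Z)) = 8*((-4 + Z)/((2*Z))) = 8*((-4 + Z)*(1/(2*Z))) = 8*((-4 + Z)/(2*Z)) = 4*(-4 + Z)/Z)
((-108 + (E(2) - V(9)))*128)/(-81847) = ((-108 + ((4 - 16/2) - (-7/2 - 2*9)))*128)/(-81847) = ((-108 + ((4 - 16*½) - (-7/2 - 18)))*128)*(-1/81847) = ((-108 + ((4 - 8) - 1*(-43/2)))*128)*(-1/81847) = ((-108 + (-4 + 43/2))*128)*(-1/81847) = ((-108 + 35/2)*128)*(-1/81847) = -181/2*128*(-1/81847) = -11584*(-1/81847) = 11584/81847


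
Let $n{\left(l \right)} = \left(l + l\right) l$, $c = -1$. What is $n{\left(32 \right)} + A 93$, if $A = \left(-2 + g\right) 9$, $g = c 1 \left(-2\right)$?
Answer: $2048$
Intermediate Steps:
$n{\left(l \right)} = 2 l^{2}$ ($n{\left(l \right)} = 2 l l = 2 l^{2}$)
$g = 2$ ($g = \left(-1\right) 1 \left(-2\right) = \left(-1\right) \left(-2\right) = 2$)
$A = 0$ ($A = \left(-2 + 2\right) 9 = 0 \cdot 9 = 0$)
$n{\left(32 \right)} + A 93 = 2 \cdot 32^{2} + 0 \cdot 93 = 2 \cdot 1024 + 0 = 2048 + 0 = 2048$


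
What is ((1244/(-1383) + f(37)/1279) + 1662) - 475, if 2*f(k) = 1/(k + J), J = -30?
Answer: 29372591945/24763998 ≈ 1186.1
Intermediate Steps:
f(k) = 1/(2*(-30 + k)) (f(k) = 1/(2*(k - 30)) = 1/(2*(-30 + k)))
((1244/(-1383) + f(37)/1279) + 1662) - 475 = ((1244/(-1383) + (1/(2*(-30 + 37)))/1279) + 1662) - 475 = ((1244*(-1/1383) + ((½)/7)*(1/1279)) + 1662) - 475 = ((-1244/1383 + ((½)*(⅐))*(1/1279)) + 1662) - 475 = ((-1244/1383 + (1/14)*(1/1279)) + 1662) - 475 = ((-1244/1383 + 1/17906) + 1662) - 475 = (-22273681/24763998 + 1662) - 475 = 41135490995/24763998 - 475 = 29372591945/24763998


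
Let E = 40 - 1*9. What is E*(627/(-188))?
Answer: -19437/188 ≈ -103.39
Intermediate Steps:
E = 31 (E = 40 - 9 = 31)
E*(627/(-188)) = 31*(627/(-188)) = 31*(627*(-1/188)) = 31*(-627/188) = -19437/188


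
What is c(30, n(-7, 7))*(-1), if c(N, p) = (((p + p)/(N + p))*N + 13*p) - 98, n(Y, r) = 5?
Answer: 171/7 ≈ 24.429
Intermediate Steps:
c(N, p) = -98 + 13*p + 2*N*p/(N + p) (c(N, p) = (((2*p)/(N + p))*N + 13*p) - 98 = ((2*p/(N + p))*N + 13*p) - 98 = (2*N*p/(N + p) + 13*p) - 98 = (13*p + 2*N*p/(N + p)) - 98 = -98 + 13*p + 2*N*p/(N + p))
c(30, n(-7, 7))*(-1) = ((-98*30 - 98*5 + 13*5² + 15*30*5)/(30 + 5))*(-1) = ((-2940 - 490 + 13*25 + 2250)/35)*(-1) = ((-2940 - 490 + 325 + 2250)/35)*(-1) = ((1/35)*(-855))*(-1) = -171/7*(-1) = 171/7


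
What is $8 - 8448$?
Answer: $-8440$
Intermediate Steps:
$8 - 8448 = -8440$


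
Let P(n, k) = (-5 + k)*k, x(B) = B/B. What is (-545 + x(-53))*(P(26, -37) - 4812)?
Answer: 1772352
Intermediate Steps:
x(B) = 1
P(n, k) = k*(-5 + k)
(-545 + x(-53))*(P(26, -37) - 4812) = (-545 + 1)*(-37*(-5 - 37) - 4812) = -544*(-37*(-42) - 4812) = -544*(1554 - 4812) = -544*(-3258) = 1772352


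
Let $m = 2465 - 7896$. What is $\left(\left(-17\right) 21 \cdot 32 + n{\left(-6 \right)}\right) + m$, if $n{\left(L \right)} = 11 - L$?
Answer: $-16838$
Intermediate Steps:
$m = -5431$
$\left(\left(-17\right) 21 \cdot 32 + n{\left(-6 \right)}\right) + m = \left(\left(-17\right) 21 \cdot 32 + \left(11 - -6\right)\right) - 5431 = \left(\left(-357\right) 32 + \left(11 + 6\right)\right) - 5431 = \left(-11424 + 17\right) - 5431 = -11407 - 5431 = -16838$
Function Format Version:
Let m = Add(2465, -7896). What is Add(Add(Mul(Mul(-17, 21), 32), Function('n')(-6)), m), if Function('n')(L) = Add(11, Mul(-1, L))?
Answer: -16838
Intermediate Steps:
m = -5431
Add(Add(Mul(Mul(-17, 21), 32), Function('n')(-6)), m) = Add(Add(Mul(Mul(-17, 21), 32), Add(11, Mul(-1, -6))), -5431) = Add(Add(Mul(-357, 32), Add(11, 6)), -5431) = Add(Add(-11424, 17), -5431) = Add(-11407, -5431) = -16838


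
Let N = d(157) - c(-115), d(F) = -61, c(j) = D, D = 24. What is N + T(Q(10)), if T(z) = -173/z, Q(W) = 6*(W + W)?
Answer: -10373/120 ≈ -86.442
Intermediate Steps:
c(j) = 24
Q(W) = 12*W (Q(W) = 6*(2*W) = 12*W)
N = -85 (N = -61 - 1*24 = -61 - 24 = -85)
N + T(Q(10)) = -85 - 173/(12*10) = -85 - 173/120 = -10373/120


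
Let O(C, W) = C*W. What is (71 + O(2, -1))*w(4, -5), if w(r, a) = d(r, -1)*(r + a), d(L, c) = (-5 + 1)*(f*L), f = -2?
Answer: -2208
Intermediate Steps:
d(L, c) = 8*L (d(L, c) = (-5 + 1)*(-2*L) = -(-8)*L = 8*L)
w(r, a) = 8*r*(a + r) (w(r, a) = (8*r)*(r + a) = (8*r)*(a + r) = 8*r*(a + r))
(71 + O(2, -1))*w(4, -5) = (71 + 2*(-1))*(8*4*(-5 + 4)) = (71 - 2)*(8*4*(-1)) = 69*(-32) = -2208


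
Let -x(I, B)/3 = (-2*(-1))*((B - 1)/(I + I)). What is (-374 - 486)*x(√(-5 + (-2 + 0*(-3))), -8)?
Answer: 23220*I*√7/7 ≈ 8776.3*I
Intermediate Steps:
x(I, B) = -3*(-1 + B)/I (x(I, B) = -3*(-2*(-1))*(B - 1)/(I + I) = -6*(-1 + B)/((2*I)) = -6*(-1 + B)*(1/(2*I)) = -6*(-1 + B)/(2*I) = -3*(-1 + B)/I)
(-374 - 486)*x(√(-5 + (-2 + 0*(-3))), -8) = (-374 - 486)*(3*(1 - 1*(-8))/(√(-5 + (-2 + 0*(-3))))) = -2580*(1 + 8)/(√(-5 + (-2 + 0))) = -2580*9/(√(-5 - 2)) = -2580*9/(√(-7)) = -2580*9/(I*√7) = -2580*(-I*√7/7)*9 = -(-23220)*I*√7/7 = 23220*I*√7/7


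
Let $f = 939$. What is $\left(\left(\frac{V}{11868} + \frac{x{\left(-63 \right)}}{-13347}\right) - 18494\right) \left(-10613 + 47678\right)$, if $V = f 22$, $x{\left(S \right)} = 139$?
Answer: $- \frac{6031744235258875}{8800122} \approx -6.8542 \cdot 10^{8}$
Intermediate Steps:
$V = 20658$ ($V = 939 \cdot 22 = 20658$)
$\left(\left(\frac{V}{11868} + \frac{x{\left(-63 \right)}}{-13347}\right) - 18494\right) \left(-10613 + 47678\right) = \left(\left(\frac{20658}{11868} + \frac{139}{-13347}\right) - 18494\right) \left(-10613 + 47678\right) = \left(\left(20658 \cdot \frac{1}{11868} + 139 \left(- \frac{1}{13347}\right)\right) - 18494\right) 37065 = \left(\left(\frac{3443}{1978} - \frac{139}{13347}\right) - 18494\right) 37065 = \left(\frac{45678779}{26400366} - 18494\right) 37065 = \left(- \frac{488202690025}{26400366}\right) 37065 = - \frac{6031744235258875}{8800122}$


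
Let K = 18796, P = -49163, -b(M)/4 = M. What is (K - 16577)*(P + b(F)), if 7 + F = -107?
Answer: -108080833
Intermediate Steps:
F = -114 (F = -7 - 107 = -114)
b(M) = -4*M
(K - 16577)*(P + b(F)) = (18796 - 16577)*(-49163 - 4*(-114)) = 2219*(-49163 + 456) = 2219*(-48707) = -108080833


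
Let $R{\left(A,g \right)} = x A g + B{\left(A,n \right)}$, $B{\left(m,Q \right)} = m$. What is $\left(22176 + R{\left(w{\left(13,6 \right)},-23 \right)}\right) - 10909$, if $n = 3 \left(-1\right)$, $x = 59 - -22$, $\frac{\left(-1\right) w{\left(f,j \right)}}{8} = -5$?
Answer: $-63213$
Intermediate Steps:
$w{\left(f,j \right)} = 40$ ($w{\left(f,j \right)} = \left(-8\right) \left(-5\right) = 40$)
$x = 81$ ($x = 59 + 22 = 81$)
$n = -3$
$R{\left(A,g \right)} = A + 81 A g$ ($R{\left(A,g \right)} = 81 A g + A = A + 81 A g$)
$\left(22176 + R{\left(w{\left(13,6 \right)},-23 \right)}\right) - 10909 = \left(22176 + 40 \left(1 + 81 \left(-23\right)\right)\right) - 10909 = \left(22176 + 40 \left(1 - 1863\right)\right) - 10909 = \left(22176 + 40 \left(-1862\right)\right) - 10909 = \left(22176 - 74480\right) - 10909 = -52304 - 10909 = -63213$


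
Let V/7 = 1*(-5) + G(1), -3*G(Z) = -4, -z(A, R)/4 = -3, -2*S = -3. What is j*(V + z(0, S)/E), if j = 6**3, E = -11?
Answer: -63576/11 ≈ -5779.6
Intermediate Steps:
S = 3/2 (S = -1/2*(-3) = 3/2 ≈ 1.5000)
z(A, R) = 12 (z(A, R) = -4*(-3) = 12)
G(Z) = 4/3 (G(Z) = -1/3*(-4) = 4/3)
j = 216
V = -77/3 (V = 7*(1*(-5) + 4/3) = 7*(-5 + 4/3) = 7*(-11/3) = -77/3 ≈ -25.667)
j*(V + z(0, S)/E) = 216*(-77/3 + 12/(-11)) = 216*(-77/3 + 12*(-1/11)) = 216*(-77/3 - 12/11) = 216*(-883/33) = -63576/11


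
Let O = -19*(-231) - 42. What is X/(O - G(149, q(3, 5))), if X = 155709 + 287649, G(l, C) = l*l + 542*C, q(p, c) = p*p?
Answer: -221679/11366 ≈ -19.504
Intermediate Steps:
q(p, c) = p²
G(l, C) = l² + 542*C
O = 4347 (O = 4389 - 42 = 4347)
X = 443358
X/(O - G(149, q(3, 5))) = 443358/(4347 - (149² + 542*3²)) = 443358/(4347 - (22201 + 542*9)) = 443358/(4347 - (22201 + 4878)) = 443358/(4347 - 1*27079) = 443358/(4347 - 27079) = 443358/(-22732) = 443358*(-1/22732) = -221679/11366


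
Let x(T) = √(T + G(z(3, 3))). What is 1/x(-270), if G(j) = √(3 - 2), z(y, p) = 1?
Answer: -I*√269/269 ≈ -0.060971*I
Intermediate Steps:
G(j) = 1 (G(j) = √1 = 1)
x(T) = √(1 + T) (x(T) = √(T + 1) = √(1 + T))
1/x(-270) = 1/(√(1 - 270)) = 1/(√(-269)) = 1/(I*√269) = -I*√269/269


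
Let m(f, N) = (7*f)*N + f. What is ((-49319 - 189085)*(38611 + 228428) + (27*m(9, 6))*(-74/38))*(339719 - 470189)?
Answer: 157816581928919190/19 ≈ 8.3061e+15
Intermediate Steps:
m(f, N) = f + 7*N*f (m(f, N) = 7*N*f + f = f + 7*N*f)
((-49319 - 189085)*(38611 + 228428) + (27*m(9, 6))*(-74/38))*(339719 - 470189) = ((-49319 - 189085)*(38611 + 228428) + (27*(9*(1 + 7*6)))*(-74/38))*(339719 - 470189) = (-238404*267039 + (27*(9*(1 + 42)))*(-74*1/38))*(-130470) = (-63663165756 + (27*(9*43))*(-37/19))*(-130470) = (-63663165756 + (27*387)*(-37/19))*(-130470) = (-63663165756 + 10449*(-37/19))*(-130470) = (-63663165756 - 386613/19)*(-130470) = -1209600535977/19*(-130470) = 157816581928919190/19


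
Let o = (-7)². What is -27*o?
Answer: -1323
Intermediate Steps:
o = 49
-27*o = -27*49 = -1323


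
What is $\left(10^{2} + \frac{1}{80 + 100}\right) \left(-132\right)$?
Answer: $- \frac{198011}{15} \approx -13201.0$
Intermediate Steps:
$\left(10^{2} + \frac{1}{80 + 100}\right) \left(-132\right) = \left(100 + \frac{1}{180}\right) \left(-132\right) = \frac{18001}{180} \left(-132\right) = - \frac{198011}{15}$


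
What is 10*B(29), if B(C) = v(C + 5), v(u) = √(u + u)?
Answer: 20*√17 ≈ 82.462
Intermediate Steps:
v(u) = √2*√u (v(u) = √(2*u) = √2*√u)
B(C) = √2*√(5 + C) (B(C) = √2*√(C + 5) = √2*√(5 + C))
10*B(29) = 10*√(10 + 2*29) = 10*√(10 + 58) = 10*√68 = 10*(2*√17) = 20*√17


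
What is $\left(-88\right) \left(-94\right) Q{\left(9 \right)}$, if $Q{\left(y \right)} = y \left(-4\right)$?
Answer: $-297792$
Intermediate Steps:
$Q{\left(y \right)} = - 4 y$
$\left(-88\right) \left(-94\right) Q{\left(9 \right)} = \left(-88\right) \left(-94\right) \left(\left(-4\right) 9\right) = 8272 \left(-36\right) = -297792$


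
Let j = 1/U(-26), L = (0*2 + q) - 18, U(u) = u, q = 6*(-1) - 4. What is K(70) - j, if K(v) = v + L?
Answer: 1093/26 ≈ 42.038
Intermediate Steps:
q = -10 (q = -6 - 4 = -10)
L = -28 (L = (0*2 - 10) - 18 = (0 - 10) - 18 = -10 - 18 = -28)
j = -1/26 (j = 1/(-26) = -1/26 ≈ -0.038462)
K(v) = -28 + v (K(v) = v - 28 = -28 + v)
K(70) - j = (-28 + 70) - 1*(-1/26) = 42 + 1/26 = 1093/26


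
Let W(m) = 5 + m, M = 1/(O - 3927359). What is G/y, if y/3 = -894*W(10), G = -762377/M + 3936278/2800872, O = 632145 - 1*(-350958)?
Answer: -3143464939131407371/56339540280 ≈ -5.5795e+7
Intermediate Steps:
O = 983103 (O = 632145 + 350958 = 983103)
M = -1/2944256 (M = 1/(983103 - 3927359) = 1/(-2944256) = -1/2944256 ≈ -3.3964e-7)
G = 3143464939131407371/1400436 (G = -762377/(-1/2944256) + 3936278/2800872 = -762377*(-2944256) + 3936278*(1/2800872) = 2244633056512 + 1968139/1400436 = 3143464939131407371/1400436 ≈ 2.2446e+12)
y = -40230 (y = 3*(-894*(5 + 10)) = 3*(-894*15) = 3*(-13410) = -40230)
G/y = (3143464939131407371/1400436)/(-40230) = (3143464939131407371/1400436)*(-1/40230) = -3143464939131407371/56339540280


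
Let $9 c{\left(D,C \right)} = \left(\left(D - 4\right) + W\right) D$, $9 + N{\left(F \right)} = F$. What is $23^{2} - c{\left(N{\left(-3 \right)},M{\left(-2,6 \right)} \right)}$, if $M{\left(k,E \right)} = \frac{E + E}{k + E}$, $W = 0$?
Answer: $\frac{1523}{3} \approx 507.67$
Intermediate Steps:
$N{\left(F \right)} = -9 + F$
$M{\left(k,E \right)} = \frac{2 E}{E + k}$
$c{\left(D,C \right)} = \frac{D \left(-4 + D\right)}{9}$ ($c{\left(D,C \right)} = \frac{\left(\left(D - 4\right) + 0\right) D}{9} = \frac{\left(\left(-4 + D\right) + 0\right) D}{9} = \frac{\left(-4 + D\right) D}{9} = \frac{D \left(-4 + D\right)}{9}$)
$23^{2} - c{\left(N{\left(-3 \right)},M{\left(-2,6 \right)} \right)} = 23^{2} - \frac{\left(-9 - 3\right) \left(-4 - 12\right)}{9} = 529 - \frac{1}{9} \left(-12\right) \left(-4 - 12\right) = 529 - \frac{1}{9} \left(-12\right) \left(-16\right) = 529 - \frac{64}{3} = \frac{1523}{3}$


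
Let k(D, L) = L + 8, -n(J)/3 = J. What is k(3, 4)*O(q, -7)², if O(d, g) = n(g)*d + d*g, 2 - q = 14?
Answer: 338688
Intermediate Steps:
q = -12 (q = 2 - 1*14 = 2 - 14 = -12)
n(J) = -3*J
k(D, L) = 8 + L
O(d, g) = -2*d*g (O(d, g) = (-3*g)*d + d*g = -3*d*g + d*g = -2*d*g)
k(3, 4)*O(q, -7)² = (8 + 4)*(-2*(-12)*(-7))² = 12*(-168)² = 12*28224 = 338688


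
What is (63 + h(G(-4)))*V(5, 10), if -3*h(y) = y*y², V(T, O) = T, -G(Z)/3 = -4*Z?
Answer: 184635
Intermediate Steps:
G(Z) = 12*Z (G(Z) = -(-12)*Z = 12*Z)
h(y) = -y³/3 (h(y) = -y*y²/3 = -y³/3)
(63 + h(G(-4)))*V(5, 10) = (63 - (12*(-4))³/3)*5 = (63 - ⅓*(-48)³)*5 = (63 - ⅓*(-110592))*5 = (63 + 36864)*5 = 36927*5 = 184635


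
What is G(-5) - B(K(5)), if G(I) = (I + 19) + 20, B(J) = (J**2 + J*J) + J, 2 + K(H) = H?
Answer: 13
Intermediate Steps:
K(H) = -2 + H
B(J) = J + 2*J**2 (B(J) = (J**2 + J**2) + J = 2*J**2 + J = J + 2*J**2)
G(I) = 39 + I (G(I) = (19 + I) + 20 = 39 + I)
G(-5) - B(K(5)) = (39 - 5) - (-2 + 5)*(1 + 2*(-2 + 5)) = 34 - 3*(1 + 2*3) = 34 - 3*(1 + 6) = 34 - 3*7 = 34 - 1*21 = 34 - 21 = 13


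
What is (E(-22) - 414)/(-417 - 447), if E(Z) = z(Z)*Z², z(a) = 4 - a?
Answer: -6085/432 ≈ -14.086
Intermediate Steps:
E(Z) = Z²*(4 - Z) (E(Z) = (4 - Z)*Z² = Z²*(4 - Z))
(E(-22) - 414)/(-417 - 447) = ((-22)²*(4 - 1*(-22)) - 414)/(-417 - 447) = (484*(4 + 22) - 414)/(-864) = (484*26 - 414)*(-1/864) = (12584 - 414)*(-1/864) = 12170*(-1/864) = -6085/432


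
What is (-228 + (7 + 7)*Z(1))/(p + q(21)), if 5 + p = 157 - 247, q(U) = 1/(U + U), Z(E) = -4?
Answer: 11928/3989 ≈ 2.9902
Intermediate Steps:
q(U) = 1/(2*U)
p = -95 (p = -5 + (157 - 247) = -5 - 90 = -95)
(-228 + (7 + 7)*Z(1))/(p + q(21)) = (-228 + (7 + 7)*(-4))/(-95 + (½)/21) = (-228 + 14*(-4))/(-95 + (½)*(1/21)) = (-228 - 56)/(-95 + 1/42) = -284/(-3989/42) = -284*(-42/3989) = 11928/3989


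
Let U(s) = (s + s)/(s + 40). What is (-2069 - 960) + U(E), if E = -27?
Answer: -39431/13 ≈ -3033.2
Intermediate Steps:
U(s) = 2*s/(40 + s) (U(s) = (2*s)/(40 + s) = 2*s/(40 + s))
(-2069 - 960) + U(E) = (-2069 - 960) + 2*(-27)/(40 - 27) = -3029 + 2*(-27)/13 = -3029 + 2*(-27)*(1/13) = -3029 - 54/13 = -39431/13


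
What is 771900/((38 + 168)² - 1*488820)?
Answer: -192975/111596 ≈ -1.7292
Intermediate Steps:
771900/((38 + 168)² - 1*488820) = 771900/(206² - 488820) = 771900/(42436 - 488820) = 771900/(-446384) = 771900*(-1/446384) = -192975/111596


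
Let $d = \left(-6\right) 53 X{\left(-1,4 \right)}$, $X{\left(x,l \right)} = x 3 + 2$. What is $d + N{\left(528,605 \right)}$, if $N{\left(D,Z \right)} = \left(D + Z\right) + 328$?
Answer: $1779$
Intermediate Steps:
$N{\left(D,Z \right)} = 328 + D + Z$
$X{\left(x,l \right)} = 2 + 3 x$ ($X{\left(x,l \right)} = 3 x + 2 = 2 + 3 x$)
$d = 318$ ($d = \left(-6\right) 53 \left(2 + 3 \left(-1\right)\right) = - 318 \left(2 - 3\right) = \left(-318\right) \left(-1\right) = 318$)
$d + N{\left(528,605 \right)} = 318 + \left(328 + 528 + 605\right) = 318 + 1461 = 1779$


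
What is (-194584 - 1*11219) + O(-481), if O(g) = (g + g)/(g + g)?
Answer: -205802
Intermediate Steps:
O(g) = 1 (O(g) = (2*g)/((2*g)) = (2*g)*(1/(2*g)) = 1)
(-194584 - 1*11219) + O(-481) = (-194584 - 1*11219) + 1 = (-194584 - 11219) + 1 = -205803 + 1 = -205802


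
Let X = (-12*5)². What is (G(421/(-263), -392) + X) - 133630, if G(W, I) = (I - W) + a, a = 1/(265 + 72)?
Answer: -11559290142/88631 ≈ -1.3042e+5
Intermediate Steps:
X = 3600 (X = (-60)² = 3600)
a = 1/337 ≈ 0.0029674
G(W, I) = 1/337 + I - W (G(W, I) = (I - W) + 1/337 = 1/337 + I - W)
(G(421/(-263), -392) + X) - 133630 = ((1/337 - 392 - 421/(-263)) + 3600) - 133630 = ((1/337 - 392 - 421*(-1)/263) + 3600) - 133630 = ((1/337 - 392 - 1*(-421/263)) + 3600) - 133630 = ((1/337 - 392 + 421/263) + 3600) - 133630 = (-34601212/88631 + 3600) - 133630 = 284470388/88631 - 133630 = -11559290142/88631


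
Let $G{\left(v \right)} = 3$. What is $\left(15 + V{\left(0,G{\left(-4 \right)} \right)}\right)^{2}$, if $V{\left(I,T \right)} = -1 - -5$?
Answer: $361$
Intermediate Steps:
$V{\left(I,T \right)} = 4$ ($V{\left(I,T \right)} = -1 + 5 = 4$)
$\left(15 + V{\left(0,G{\left(-4 \right)} \right)}\right)^{2} = \left(15 + 4\right)^{2} = 19^{2} = 361$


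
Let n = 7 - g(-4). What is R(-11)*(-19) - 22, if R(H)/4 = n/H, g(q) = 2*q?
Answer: 898/11 ≈ 81.636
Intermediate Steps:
n = 15 (n = 7 - 2*(-4) = 7 - 1*(-8) = 7 + 8 = 15)
R(H) = 60/H (R(H) = 4*(15/H) = 60/H)
R(-11)*(-19) - 22 = (60/(-11))*(-19) - 22 = (60*(-1/11))*(-19) - 22 = -60/11*(-19) - 22 = 1140/11 - 22 = 898/11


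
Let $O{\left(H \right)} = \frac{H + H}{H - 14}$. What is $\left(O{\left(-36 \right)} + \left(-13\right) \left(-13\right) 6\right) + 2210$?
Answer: $\frac{80636}{25} \approx 3225.4$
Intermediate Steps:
$O{\left(H \right)} = \frac{2 H}{-14 + H}$ ($O{\left(H \right)} = \frac{2 H}{H - 14} = \frac{2 H}{-14 + H}$)
$\left(O{\left(-36 \right)} + \left(-13\right) \left(-13\right) 6\right) + 2210 = \left(2 \left(-36\right) \frac{1}{-14 - 36} + \left(-13\right) \left(-13\right) 6\right) + 2210 = \left(2 \left(-36\right) \frac{1}{-50} + 169 \cdot 6\right) + 2210 = \left(2 \left(-36\right) \left(- \frac{1}{50}\right) + 1014\right) + 2210 = \left(\frac{36}{25} + 1014\right) + 2210 = \frac{25386}{25} + 2210 = \frac{80636}{25}$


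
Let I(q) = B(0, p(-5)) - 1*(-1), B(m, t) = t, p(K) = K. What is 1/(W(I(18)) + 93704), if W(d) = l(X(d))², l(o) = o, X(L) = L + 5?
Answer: 1/93705 ≈ 1.0672e-5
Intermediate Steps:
X(L) = 5 + L
I(q) = -4 (I(q) = -5 - 1*(-1) = -5 + 1 = -4)
W(d) = (5 + d)²
1/(W(I(18)) + 93704) = 1/((5 - 4)² + 93704) = 1/(1² + 93704) = 1/(1 + 93704) = 1/93705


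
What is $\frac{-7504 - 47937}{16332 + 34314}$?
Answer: $- \frac{55441}{50646} \approx -1.0947$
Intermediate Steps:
$\frac{-7504 - 47937}{16332 + 34314} = - \frac{55441}{50646}$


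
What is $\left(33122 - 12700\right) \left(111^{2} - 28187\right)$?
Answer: $-324015452$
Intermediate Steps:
$\left(33122 - 12700\right) \left(111^{2} - 28187\right) = 20422 \left(12321 - 28187\right) = 20422 \left(-15866\right) = -324015452$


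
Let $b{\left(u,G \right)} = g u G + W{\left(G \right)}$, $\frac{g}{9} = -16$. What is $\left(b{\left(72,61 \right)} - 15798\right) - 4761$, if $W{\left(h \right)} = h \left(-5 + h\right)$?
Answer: $-649591$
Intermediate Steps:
$g = -144$ ($g = 9 \left(-16\right) = -144$)
$b{\left(u,G \right)} = G \left(-5 + G\right) - 144 G u$ ($b{\left(u,G \right)} = - 144 u G + G \left(-5 + G\right) = - 144 G u + G \left(-5 + G\right) = G \left(-5 + G\right) - 144 G u$)
$\left(b{\left(72,61 \right)} - 15798\right) - 4761 = \left(61 \left(-5 + 61 - 10368\right) - 15798\right) - 4761 = \left(61 \left(-10312\right) - 15798\right) - 4761 = \left(-629032 - 15798\right) - 4761 = -644830 - 4761 = -649591$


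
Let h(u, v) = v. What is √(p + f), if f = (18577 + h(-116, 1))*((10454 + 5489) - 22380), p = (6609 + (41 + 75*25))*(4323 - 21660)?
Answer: I*√267384511 ≈ 16352.0*I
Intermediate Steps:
p = -147797925 (p = (6609 + (41 + 1875))*(-17337) = (6609 + 1916)*(-17337) = 8525*(-17337) = -147797925)
f = -119586586 (f = (18577 + 1)*((10454 + 5489) - 22380) = 18578*(15943 - 22380) = 18578*(-6437) = -119586586)
√(p + f) = √(-147797925 - 119586586) = √(-267384511) = I*√267384511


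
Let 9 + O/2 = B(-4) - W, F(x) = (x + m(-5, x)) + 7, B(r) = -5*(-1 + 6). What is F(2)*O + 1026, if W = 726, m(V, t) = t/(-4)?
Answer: -11894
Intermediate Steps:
B(r) = -25 (B(r) = -5*5 = -25)
m(V, t) = -t/4 (m(V, t) = t*(-1/4) = -t/4)
F(x) = 7 + 3*x/4 (F(x) = (x - x/4) + 7 = 3*x/4 + 7 = 7 + 3*x/4)
O = -1520 (O = -18 + 2*(-25 - 1*726) = -18 + 2*(-25 - 726) = -18 + 2*(-751) = -18 - 1502 = -1520)
F(2)*O + 1026 = (7 + (3/4)*2)*(-1520) + 1026 = (7 + 3/2)*(-1520) + 1026 = (17/2)*(-1520) + 1026 = -12920 + 1026 = -11894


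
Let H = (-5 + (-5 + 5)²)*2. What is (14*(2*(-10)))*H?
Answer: 2800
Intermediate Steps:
H = -10 (H = (-5 + 0²)*2 = (-5 + 0)*2 = -5*2 = -10)
(14*(2*(-10)))*H = (14*(2*(-10)))*(-10) = (14*(-20))*(-10) = -280*(-10) = 2800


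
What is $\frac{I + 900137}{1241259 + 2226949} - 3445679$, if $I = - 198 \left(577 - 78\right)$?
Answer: $- \frac{11950330671897}{3468208} \approx -3.4457 \cdot 10^{6}$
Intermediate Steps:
$I = -98802$ ($I = - 198 \left(577 - 78\right) = \left(-198\right) 499 = -98802$)
$\frac{I + 900137}{1241259 + 2226949} - 3445679 = \frac{-98802 + 900137}{1241259 + 2226949} - 3445679 = \frac{801335}{3468208} - 3445679 = - \frac{11950330671897}{3468208}$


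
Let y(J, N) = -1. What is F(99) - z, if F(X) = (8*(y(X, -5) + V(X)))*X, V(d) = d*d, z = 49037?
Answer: 7712563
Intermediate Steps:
V(d) = d**2
F(X) = X*(-8 + 8*X**2) (F(X) = (8*(-1 + X**2))*X = (-8 + 8*X**2)*X = X*(-8 + 8*X**2))
F(99) - z = 8*99*(-1 + 99**2) - 1*49037 = 8*99*(-1 + 9801) - 49037 = 8*99*9800 - 49037 = 7761600 - 49037 = 7712563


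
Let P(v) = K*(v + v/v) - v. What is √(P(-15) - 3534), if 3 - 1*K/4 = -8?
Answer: I*√4135 ≈ 64.304*I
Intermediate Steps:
K = 44 (K = 12 - 4*(-8) = 12 + 32 = 44)
P(v) = 44 + 43*v (P(v) = 44*(v + v/v) - v = 44*(v + 1) - v = 44*(1 + v) - v = (44 + 44*v) - v = 44 + 43*v)
√(P(-15) - 3534) = √((44 + 43*(-15)) - 3534) = √((44 - 645) - 3534) = √(-601 - 3534) = √(-4135) = I*√4135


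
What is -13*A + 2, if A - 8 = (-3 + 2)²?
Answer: -115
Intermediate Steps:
A = 9 (A = 8 + (-3 + 2)² = 8 + (-1)² = 8 + 1 = 9)
-13*A + 2 = -13*9 + 2 = -117 + 2 = -115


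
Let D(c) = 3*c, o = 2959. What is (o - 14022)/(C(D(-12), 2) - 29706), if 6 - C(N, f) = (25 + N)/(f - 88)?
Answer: 951418/2554211 ≈ 0.37249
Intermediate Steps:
C(N, f) = 6 - (25 + N)/(-88 + f) (C(N, f) = 6 - (25 + N)/(f - 88) = 6 - (25 + N)/(-88 + f))
(o - 14022)/(C(D(-12), 2) - 29706) = (2959 - 14022)/((-553 - 3*(-12) + 6*2)/(-88 + 2) - 29706) = -11063/((-553 - 1*(-36) + 12)/(-86) - 29706) = -11063/(-(-553 + 36 + 12)/86 - 29706) = -11063/(-1/86*(-505) - 29706) = -11063/(505/86 - 29706) = -11063/(-2554211/86) = -11063*(-86/2554211) = 951418/2554211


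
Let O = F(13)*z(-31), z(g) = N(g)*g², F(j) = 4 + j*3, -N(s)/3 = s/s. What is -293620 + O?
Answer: -417589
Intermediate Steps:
N(s) = -3 (N(s) = -3*s/s = -3*1 = -3)
F(j) = 4 + 3*j
z(g) = -3*g²
O = -123969 (O = (4 + 3*13)*(-3*(-31)²) = (4 + 39)*(-3*961) = 43*(-2883) = -123969)
-293620 + O = -293620 - 123969 = -417589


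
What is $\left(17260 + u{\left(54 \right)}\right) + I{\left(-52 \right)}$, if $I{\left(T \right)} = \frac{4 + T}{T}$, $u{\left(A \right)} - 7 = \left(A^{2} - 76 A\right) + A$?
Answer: $\frac{209741}{13} \approx 16134.0$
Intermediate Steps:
$u{\left(A \right)} = 7 + A^{2} - 75 A$ ($u{\left(A \right)} = 7 + \left(\left(A^{2} - 76 A\right) + A\right) = 7 + \left(A^{2} - 75 A\right) = 7 + A^{2} - 75 A$)
$I{\left(T \right)} = \frac{4 + T}{T}$
$\left(17260 + u{\left(54 \right)}\right) + I{\left(-52 \right)} = \left(17260 + \left(7 + 54^{2} - 4050\right)\right) + \frac{4 - 52}{-52} = \left(17260 + \left(7 + 2916 - 4050\right)\right) - - \frac{12}{13} = \left(17260 - 1127\right) + \frac{12}{13} = 16133 + \frac{12}{13} = \frac{209741}{13}$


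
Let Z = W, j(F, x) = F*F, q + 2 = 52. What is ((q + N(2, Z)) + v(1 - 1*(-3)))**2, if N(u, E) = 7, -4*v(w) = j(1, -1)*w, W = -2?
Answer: 3136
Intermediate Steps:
q = 50 (q = -2 + 52 = 50)
j(F, x) = F**2
Z = -2
v(w) = -w/4 (v(w) = -1**2*w/4 = -w/4)
((q + N(2, Z)) + v(1 - 1*(-3)))**2 = ((50 + 7) - (1 - 1*(-3))/4)**2 = (57 - (1 + 3)/4)**2 = (57 - 1/4*4)**2 = (57 - 1)**2 = 56**2 = 3136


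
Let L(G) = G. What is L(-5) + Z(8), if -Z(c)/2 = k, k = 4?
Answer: -13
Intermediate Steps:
Z(c) = -8 (Z(c) = -2*4 = -8)
L(-5) + Z(8) = -5 - 8 = -13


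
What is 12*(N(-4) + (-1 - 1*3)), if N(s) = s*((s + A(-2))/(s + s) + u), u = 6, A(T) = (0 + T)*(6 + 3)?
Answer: -468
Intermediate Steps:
A(T) = 9*T (A(T) = T*9 = 9*T)
N(s) = s*(6 + (-18 + s)/(2*s)) (N(s) = s*((s + 9*(-2))/(s + s) + 6) = s*((s - 18)/((2*s)) + 6) = s*((-18 + s)*(1/(2*s)) + 6) = s*((-18 + s)/(2*s) + 6) = s*(6 + (-18 + s)/(2*s)))
12*(N(-4) + (-1 - 1*3)) = 12*((-9 + (13/2)*(-4)) + (-1 - 1*3)) = 12*((-9 - 26) + (-1 - 3)) = 12*(-35 - 4) = 12*(-39) = -468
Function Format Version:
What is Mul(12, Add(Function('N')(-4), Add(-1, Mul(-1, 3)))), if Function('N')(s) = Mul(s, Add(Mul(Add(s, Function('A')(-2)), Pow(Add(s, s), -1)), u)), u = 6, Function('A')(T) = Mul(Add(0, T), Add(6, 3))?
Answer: -468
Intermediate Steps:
Function('A')(T) = Mul(9, T) (Function('A')(T) = Mul(T, 9) = Mul(9, T))
Function('N')(s) = Mul(s, Add(6, Mul(Rational(1, 2), Pow(s, -1), Add(-18, s)))) (Function('N')(s) = Mul(s, Add(Mul(Add(s, Mul(9, -2)), Pow(Add(s, s), -1)), 6)) = Mul(s, Add(Mul(Add(s, -18), Pow(Mul(2, s), -1)), 6)) = Mul(s, Add(Mul(Add(-18, s), Mul(Rational(1, 2), Pow(s, -1))), 6)) = Mul(s, Add(Mul(Rational(1, 2), Pow(s, -1), Add(-18, s)), 6)) = Mul(s, Add(6, Mul(Rational(1, 2), Pow(s, -1), Add(-18, s)))))
Mul(12, Add(Function('N')(-4), Add(-1, Mul(-1, 3)))) = Mul(12, Add(Add(-9, Mul(Rational(13, 2), -4)), Add(-1, Mul(-1, 3)))) = Mul(12, Add(Add(-9, -26), Add(-1, -3))) = Mul(12, Add(-35, -4)) = Mul(12, -39) = -468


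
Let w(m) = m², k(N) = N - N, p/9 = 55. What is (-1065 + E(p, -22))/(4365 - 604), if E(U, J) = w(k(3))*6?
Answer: -1065/3761 ≈ -0.28317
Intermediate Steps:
p = 495 (p = 9*55 = 495)
k(N) = 0
E(U, J) = 0 (E(U, J) = 0²*6 = 0*6 = 0)
(-1065 + E(p, -22))/(4365 - 604) = (-1065 + 0)/(4365 - 604) = -1065/3761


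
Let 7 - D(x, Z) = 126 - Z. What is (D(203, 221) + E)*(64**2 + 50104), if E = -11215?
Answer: -602324600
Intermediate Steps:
D(x, Z) = -119 + Z (D(x, Z) = 7 - (126 - Z) = 7 + (-126 + Z) = -119 + Z)
(D(203, 221) + E)*(64**2 + 50104) = ((-119 + 221) - 11215)*(64**2 + 50104) = (102 - 11215)*(4096 + 50104) = -11113*54200 = -602324600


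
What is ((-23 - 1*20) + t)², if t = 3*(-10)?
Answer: 5329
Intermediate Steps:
t = -30
((-23 - 1*20) + t)² = ((-23 - 1*20) - 30)² = ((-23 - 20) - 30)² = (-43 - 30)² = (-73)² = 5329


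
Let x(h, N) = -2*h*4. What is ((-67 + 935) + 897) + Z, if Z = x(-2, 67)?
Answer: 1781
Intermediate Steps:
x(h, N) = -8*h
Z = 16 (Z = -8*(-2) = 16)
((-67 + 935) + 897) + Z = ((-67 + 935) + 897) + 16 = (868 + 897) + 16 = 1765 + 16 = 1781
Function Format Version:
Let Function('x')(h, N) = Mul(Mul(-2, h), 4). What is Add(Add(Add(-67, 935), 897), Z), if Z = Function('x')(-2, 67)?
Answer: 1781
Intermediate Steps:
Function('x')(h, N) = Mul(-8, h)
Z = 16 (Z = Mul(-8, -2) = 16)
Add(Add(Add(-67, 935), 897), Z) = Add(Add(Add(-67, 935), 897), 16) = Add(Add(868, 897), 16) = Add(1765, 16) = 1781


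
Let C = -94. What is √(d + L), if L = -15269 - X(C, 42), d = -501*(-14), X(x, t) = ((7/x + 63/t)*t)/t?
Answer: 2*I*√4559611/47 ≈ 90.865*I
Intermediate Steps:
X(x, t) = 7/x + 63/t (X(x, t) = (t*(7/x + 63/t))/t = 7/x + 63/t)
d = 7014
L = -717710/47 (L = -15269 - (7/(-94) + 63/42) = -15269 - (7*(-1/94) + 63*(1/42)) = -15269 - (-7/94 + 3/2) = -15269 - 1*67/47 = -15269 - 67/47 = -717710/47 ≈ -15270.)
√(d + L) = √(7014 - 717710/47) = √(-388052/47) = 2*I*√4559611/47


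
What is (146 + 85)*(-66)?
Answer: -15246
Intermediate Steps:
(146 + 85)*(-66) = 231*(-66) = -15246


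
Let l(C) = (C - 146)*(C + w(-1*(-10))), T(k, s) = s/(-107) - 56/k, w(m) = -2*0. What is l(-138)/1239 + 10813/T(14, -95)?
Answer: -473486971/137529 ≈ -3442.8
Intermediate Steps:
w(m) = 0
T(k, s) = -56/k - s/107 (T(k, s) = s*(-1/107) - 56/k = -s/107 - 56/k = -56/k - s/107)
l(C) = C*(-146 + C) (l(C) = (C - 146)*(C + 0) = (-146 + C)*C = C*(-146 + C))
l(-138)/1239 + 10813/T(14, -95) = -138*(-146 - 138)/1239 + 10813/(-56/14 - 1/107*(-95)) = -138*(-284)*(1/1239) + 10813/(-56*1/14 + 95/107) = 39192*(1/1239) + 10813/(-4 + 95/107) = 13064/413 + 10813/(-333/107) = 13064/413 + 10813*(-107/333) = 13064/413 - 1156991/333 = -473486971/137529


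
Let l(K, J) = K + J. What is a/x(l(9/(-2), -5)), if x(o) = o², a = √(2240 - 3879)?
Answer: 4*I*√1639/361 ≈ 0.44858*I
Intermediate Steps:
l(K, J) = J + K
a = I*√1639 (a = √(-1639) = I*√1639 ≈ 40.485*I)
a/x(l(9/(-2), -5)) = (I*√1639)/((-5 + 9/(-2))²) = (I*√1639)/((-5 + 9*(-½))²) = (I*√1639)/((-5 - 9/2)²) = (I*√1639)/((-19/2)²) = (I*√1639)/(361/4) = (I*√1639)*(4/361) = 4*I*√1639/361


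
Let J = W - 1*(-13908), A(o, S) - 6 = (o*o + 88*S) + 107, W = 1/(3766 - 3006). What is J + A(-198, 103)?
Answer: 47339641/760 ≈ 62289.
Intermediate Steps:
W = 1/760 ≈ 0.0013158
A(o, S) = 113 + o² + 88*S (A(o, S) = 6 + ((o*o + 88*S) + 107) = 6 + ((o² + 88*S) + 107) = 6 + (107 + o² + 88*S) = 113 + o² + 88*S)
J = 10570081/760 (J = 1/760 - 1*(-13908) = 1/760 + 13908 = 10570081/760 ≈ 13908.)
J + A(-198, 103) = 10570081/760 + (113 + (-198)² + 88*103) = 10570081/760 + (113 + 39204 + 9064) = 10570081/760 + 48381 = 47339641/760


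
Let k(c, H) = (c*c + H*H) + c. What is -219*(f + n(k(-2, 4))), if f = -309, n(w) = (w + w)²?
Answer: -216153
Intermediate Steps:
k(c, H) = c + H² + c² (k(c, H) = (c² + H²) + c = (H² + c²) + c = c + H² + c²)
n(w) = 4*w² (n(w) = (2*w)² = 4*w²)
-219*(f + n(k(-2, 4))) = -219*(-309 + 4*(-2 + 4² + (-2)²)²) = -219*(-309 + 4*(-2 + 16 + 4)²) = -219*(-309 + 4*18²) = -219*(-309 + 4*324) = -219*(-309 + 1296) = -219*987 = -216153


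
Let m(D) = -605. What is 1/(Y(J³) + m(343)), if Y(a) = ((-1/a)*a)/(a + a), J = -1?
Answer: -2/1209 ≈ -0.0016543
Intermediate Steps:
Y(a) = -1/(2*a)
1/(Y(J³) + m(343)) = 1/(-1/(2*((-1)³)) - 605) = 1/(-½/(-1) - 605) = 1/(-½*(-1) - 605) = 1/(½ - 605) = 1/(-1209/2) = -2/1209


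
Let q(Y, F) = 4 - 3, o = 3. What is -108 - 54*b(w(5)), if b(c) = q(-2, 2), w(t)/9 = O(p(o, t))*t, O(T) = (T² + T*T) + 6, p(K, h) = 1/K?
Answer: -162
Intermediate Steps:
p(K, h) = 1/K
O(T) = 6 + 2*T² (O(T) = (T² + T²) + 6 = 2*T² + 6 = 6 + 2*T²)
w(t) = 56*t (w(t) = 9*((6 + 2*(1/3)²)*t) = 9*((6 + 2*(⅓)²)*t) = 9*((6 + 2*(⅑))*t) = 9*((6 + 2/9)*t) = 9*(56*t/9) = 56*t)
q(Y, F) = 1
b(c) = 1
-108 - 54*b(w(5)) = -108 - 54*1 = -108 - 54 = -162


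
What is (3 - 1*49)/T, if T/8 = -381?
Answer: 23/1524 ≈ 0.015092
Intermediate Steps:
T = -3048 (T = 8*(-381) = -3048)
(3 - 1*49)/T = (3 - 1*49)/(-3048) = (3 - 49)*(-1/3048) = -46*(-1/3048) = 23/1524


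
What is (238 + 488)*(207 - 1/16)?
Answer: 1201893/8 ≈ 1.5024e+5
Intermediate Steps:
(238 + 488)*(207 - 1/16) = 726*(207 - 1*1/16) = 726*(207 - 1/16) = 726*(3311/16) = 1201893/8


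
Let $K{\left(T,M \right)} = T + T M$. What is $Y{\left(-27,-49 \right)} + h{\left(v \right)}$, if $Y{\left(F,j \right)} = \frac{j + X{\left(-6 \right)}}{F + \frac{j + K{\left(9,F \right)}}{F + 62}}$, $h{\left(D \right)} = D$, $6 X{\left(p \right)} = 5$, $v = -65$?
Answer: $- \frac{468805}{7368} \approx -63.627$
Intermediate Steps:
$X{\left(p \right)} = \frac{5}{6}$ ($X{\left(p \right)} = \frac{1}{6} \cdot 5 = \frac{5}{6}$)
$K{\left(T,M \right)} = T + M T$
$Y{\left(F,j \right)} = \frac{\frac{5}{6} + j}{F + \frac{9 + j + 9 F}{62 + F}}$ ($Y{\left(F,j \right)} = \frac{j + \frac{5}{6}}{F + \frac{j + 9 \left(1 + F\right)}{F + 62}} = \frac{\frac{5}{6} + j}{F + \frac{j + \left(9 + 9 F\right)}{62 + F}} = \frac{\frac{5}{6} + j}{F + \frac{9 + j + 9 F}{62 + F}}$)
$Y{\left(-27,-49 \right)} + h{\left(v \right)} = \frac{\frac{155}{3} + 62 \left(-49\right) + \frac{5}{6} \left(-27\right) - -1323}{9 - 49 + \left(-27\right)^{2} + 71 \left(-27\right)} - 65 = \frac{\frac{155}{3} - 3038 - \frac{45}{2} + 1323}{9 - 49 + 729 - 1917} - 65 = \frac{1}{-1228} \left(- \frac{10115}{6}\right) - 65 = \left(- \frac{1}{1228}\right) \left(- \frac{10115}{6}\right) - 65 = \frac{10115}{7368} - 65 = - \frac{468805}{7368}$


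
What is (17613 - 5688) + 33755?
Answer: 45680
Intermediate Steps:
(17613 - 5688) + 33755 = 11925 + 33755 = 45680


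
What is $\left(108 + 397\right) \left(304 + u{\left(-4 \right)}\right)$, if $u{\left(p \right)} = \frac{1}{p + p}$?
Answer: $\frac{1227655}{8} \approx 1.5346 \cdot 10^{5}$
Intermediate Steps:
$u{\left(p \right)} = \frac{1}{2 p}$
$\left(108 + 397\right) \left(304 + u{\left(-4 \right)}\right) = \left(108 + 397\right) \left(304 + \frac{1}{2 \left(-4\right)}\right) = 505 \left(304 + \frac{1}{2} \left(- \frac{1}{4}\right)\right) = 505 \left(304 - \frac{1}{8}\right) = 505 \cdot \frac{2431}{8} = \frac{1227655}{8}$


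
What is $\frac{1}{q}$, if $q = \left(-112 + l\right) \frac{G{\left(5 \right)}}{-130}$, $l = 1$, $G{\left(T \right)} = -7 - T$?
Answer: $- \frac{65}{666} \approx -0.097598$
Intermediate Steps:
$q = - \frac{666}{65}$ ($q = \left(-112 + 1\right) \frac{-7 - 5}{-130} = - 111 \left(-7 - 5\right) \left(- \frac{1}{130}\right) = - 111 \left(\left(-12\right) \left(- \frac{1}{130}\right)\right) = \left(-111\right) \frac{6}{65} = - \frac{666}{65} \approx -10.246$)
$\frac{1}{q} = \frac{1}{- \frac{666}{65}} = - \frac{65}{666}$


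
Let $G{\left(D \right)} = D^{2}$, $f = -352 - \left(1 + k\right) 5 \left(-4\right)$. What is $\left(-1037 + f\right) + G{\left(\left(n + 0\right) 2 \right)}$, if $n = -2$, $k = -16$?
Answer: $-1673$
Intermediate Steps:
$f = -652$ ($f = -352 - \left(1 - 16\right) 5 \left(-4\right) = -352 - \left(-15\right) \left(-20\right) = -352 - 300 = -652$)
$\left(-1037 + f\right) + G{\left(\left(n + 0\right) 2 \right)} = \left(-1037 - 652\right) + \left(\left(-2 + 0\right) 2\right)^{2} = -1689 + \left(\left(-2\right) 2\right)^{2} = -1689 + \left(-4\right)^{2} = -1689 + 16 = -1673$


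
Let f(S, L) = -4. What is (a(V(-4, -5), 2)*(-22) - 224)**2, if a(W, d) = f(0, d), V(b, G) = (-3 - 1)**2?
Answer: 18496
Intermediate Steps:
V(b, G) = 16 (V(b, G) = (-4)**2 = 16)
a(W, d) = -4
(a(V(-4, -5), 2)*(-22) - 224)**2 = (-4*(-22) - 224)**2 = (88 - 224)**2 = (-136)**2 = 18496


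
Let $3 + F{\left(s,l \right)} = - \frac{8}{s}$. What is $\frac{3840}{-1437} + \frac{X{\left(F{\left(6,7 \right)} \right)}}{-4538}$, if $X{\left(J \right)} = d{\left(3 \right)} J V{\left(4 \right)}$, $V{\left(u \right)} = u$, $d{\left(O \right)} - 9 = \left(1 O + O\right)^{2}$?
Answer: $- \frac{2717510}{1086851} \approx -2.5004$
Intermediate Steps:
$d{\left(O \right)} = 9 + 4 O^{2}$ ($d{\left(O \right)} = 9 + \left(1 O + O\right)^{2} = 9 + \left(O + O\right)^{2} = 9 + \left(2 O\right)^{2} = 9 + 4 O^{2}$)
$F{\left(s,l \right)} = -3 - \frac{8}{s}$
$X{\left(J \right)} = 180 J$ ($X{\left(J \right)} = \left(9 + 4 \cdot 3^{2}\right) J 4 = \left(9 + 4 \cdot 9\right) J 4 = \left(9 + 36\right) J 4 = 45 J 4 = 180 J$)
$\frac{3840}{-1437} + \frac{X{\left(F{\left(6,7 \right)} \right)}}{-4538} = \frac{3840}{-1437} + \frac{180 \left(-3 - \frac{8}{6}\right)}{-4538} = 3840 \left(- \frac{1}{1437}\right) + 180 \left(-3 - \frac{4}{3}\right) \left(- \frac{1}{4538}\right) = - \frac{1280}{479} + 180 \left(-3 - \frac{4}{3}\right) \left(- \frac{1}{4538}\right) = - \frac{1280}{479} + 180 \left(- \frac{13}{3}\right) \left(- \frac{1}{4538}\right) = - \frac{1280}{479} - - \frac{390}{2269} = - \frac{1280}{479} + \frac{390}{2269} = - \frac{2717510}{1086851}$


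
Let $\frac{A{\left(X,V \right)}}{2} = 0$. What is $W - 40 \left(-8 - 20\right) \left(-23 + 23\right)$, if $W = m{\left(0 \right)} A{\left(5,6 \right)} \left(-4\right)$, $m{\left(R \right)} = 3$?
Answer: $0$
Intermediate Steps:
$A{\left(X,V \right)} = 0$ ($A{\left(X,V \right)} = 2 \cdot 0 = 0$)
$W = 0$ ($W = 3 \cdot 0 \left(-4\right) = 0 \left(-4\right) = 0$)
$W - 40 \left(-8 - 20\right) \left(-23 + 23\right) = 0 - 40 \left(-8 - 20\right) \left(-23 + 23\right) = 0 - 40 \left(\left(-28\right) 0\right) = 0 - 0 = 0 + 0 = 0$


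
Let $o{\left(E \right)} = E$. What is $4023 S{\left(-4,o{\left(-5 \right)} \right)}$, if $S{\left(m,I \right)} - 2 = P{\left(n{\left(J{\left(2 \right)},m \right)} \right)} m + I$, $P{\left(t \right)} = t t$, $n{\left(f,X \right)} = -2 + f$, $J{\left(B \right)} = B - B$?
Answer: $-76437$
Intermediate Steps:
$J{\left(B \right)} = 0$
$P{\left(t \right)} = t^{2}$
$S{\left(m,I \right)} = 2 + I + 4 m$ ($S{\left(m,I \right)} = 2 + \left(\left(-2 + 0\right)^{2} m + I\right) = 2 + \left(\left(-2\right)^{2} m + I\right) = 2 + \left(4 m + I\right) = 2 + \left(I + 4 m\right) = 2 + I + 4 m$)
$4023 S{\left(-4,o{\left(-5 \right)} \right)} = 4023 \left(2 - 5 + 4 \left(-4\right)\right) = 4023 \left(2 - 5 - 16\right) = 4023 \left(-19\right) = -76437$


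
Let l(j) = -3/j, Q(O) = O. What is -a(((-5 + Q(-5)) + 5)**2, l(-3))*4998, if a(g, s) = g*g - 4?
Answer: -3103758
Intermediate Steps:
a(g, s) = -4 + g**2 (a(g, s) = g**2 - 4 = -4 + g**2)
-a(((-5 + Q(-5)) + 5)**2, l(-3))*4998 = -(-4 + (((-5 - 5) + 5)**2)**2)*4998 = -(-4 + ((-10 + 5)**2)**2)*4998 = -(-4 + ((-5)**2)**2)*4998 = -(-4 + 25**2)*4998 = -(-4 + 625)*4998 = -1*621*4998 = -621*4998 = -3103758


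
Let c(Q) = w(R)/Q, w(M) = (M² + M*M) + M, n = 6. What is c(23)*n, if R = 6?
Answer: 468/23 ≈ 20.348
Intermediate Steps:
w(M) = M + 2*M² (w(M) = (M² + M²) + M = 2*M² + M = M + 2*M²)
c(Q) = 78/Q (c(Q) = (6*(1 + 2*6))/Q = (6*(1 + 12))/Q = (6*13)/Q = 78/Q)
c(23)*n = (78/23)*6 = 468/23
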